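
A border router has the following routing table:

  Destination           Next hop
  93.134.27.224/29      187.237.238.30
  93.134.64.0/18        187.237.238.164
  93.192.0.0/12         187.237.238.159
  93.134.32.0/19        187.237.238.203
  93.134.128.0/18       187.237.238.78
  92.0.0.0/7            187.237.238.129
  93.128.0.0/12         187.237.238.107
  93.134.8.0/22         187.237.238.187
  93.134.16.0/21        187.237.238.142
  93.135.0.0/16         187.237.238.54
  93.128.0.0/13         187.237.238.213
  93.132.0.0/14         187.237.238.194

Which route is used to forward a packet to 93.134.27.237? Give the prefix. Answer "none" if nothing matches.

93.132.0.0/14

Entries matching 93.134.27.237:
  92.0.0.0/7 (92.0.0.0 - 93.255.255.255)
  93.128.0.0/12 (93.128.0.0 - 93.143.255.255)
  93.128.0.0/13 (93.128.0.0 - 93.135.255.255)
  93.132.0.0/14 (93.132.0.0 - 93.135.255.255)
Most specific is 93.132.0.0/14.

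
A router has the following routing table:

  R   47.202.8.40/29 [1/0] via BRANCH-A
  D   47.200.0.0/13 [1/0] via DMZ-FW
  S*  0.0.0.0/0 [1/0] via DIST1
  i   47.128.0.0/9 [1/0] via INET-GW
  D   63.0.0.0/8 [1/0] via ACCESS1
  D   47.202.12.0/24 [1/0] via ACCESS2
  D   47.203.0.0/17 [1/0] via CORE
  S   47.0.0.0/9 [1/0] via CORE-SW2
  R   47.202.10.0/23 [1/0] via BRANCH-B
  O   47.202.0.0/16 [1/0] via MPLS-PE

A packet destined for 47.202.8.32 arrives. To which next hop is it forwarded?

Routes whose prefix contains 47.202.8.32:
  0.0.0.0/0 (default, matches everything) -> DIST1
  47.128.0.0/9 (47.128.0.0 - 47.255.255.255) -> INET-GW
  47.200.0.0/13 (47.200.0.0 - 47.207.255.255) -> DMZ-FW
  47.202.0.0/16 (47.202.0.0 - 47.202.255.255) -> MPLS-PE
More-specific entries that do NOT match:
  47.202.8.40/29 (47.202.8.40 - 47.202.8.47) does not contain 47.202.8.32
  47.202.12.0/24 (47.202.12.0 - 47.202.12.255) does not contain 47.202.8.32
  47.202.10.0/23 (47.202.10.0 - 47.202.11.255) does not contain 47.202.8.32
  47.203.0.0/17 (47.203.0.0 - 47.203.127.255) does not contain 47.202.8.32
Longest matching prefix is /16 -> next hop MPLS-PE.

MPLS-PE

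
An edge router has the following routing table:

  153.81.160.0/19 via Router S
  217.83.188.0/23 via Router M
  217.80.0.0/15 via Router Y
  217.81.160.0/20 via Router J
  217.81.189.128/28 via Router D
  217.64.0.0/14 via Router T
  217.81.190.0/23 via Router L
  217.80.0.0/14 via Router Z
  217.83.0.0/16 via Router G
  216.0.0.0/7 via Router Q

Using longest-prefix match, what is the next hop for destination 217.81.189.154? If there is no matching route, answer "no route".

Routes whose prefix contains 217.81.189.154:
  216.0.0.0/7 (216.0.0.0 - 217.255.255.255) -> Router Q
  217.80.0.0/14 (217.80.0.0 - 217.83.255.255) -> Router Z
  217.80.0.0/15 (217.80.0.0 - 217.81.255.255) -> Router Y
More-specific entries that do NOT match:
  217.81.189.128/28 (217.81.189.128 - 217.81.189.143) does not contain 217.81.189.154
  217.83.188.0/23 (217.83.188.0 - 217.83.189.255) does not contain 217.81.189.154
  217.81.190.0/23 (217.81.190.0 - 217.81.191.255) does not contain 217.81.189.154
  217.81.160.0/20 (217.81.160.0 - 217.81.175.255) does not contain 217.81.189.154
  153.81.160.0/19 (153.81.160.0 - 153.81.191.255) does not contain 217.81.189.154
  217.83.0.0/16 (217.83.0.0 - 217.83.255.255) does not contain 217.81.189.154
Longest matching prefix is /15 -> next hop Router Y.

Router Y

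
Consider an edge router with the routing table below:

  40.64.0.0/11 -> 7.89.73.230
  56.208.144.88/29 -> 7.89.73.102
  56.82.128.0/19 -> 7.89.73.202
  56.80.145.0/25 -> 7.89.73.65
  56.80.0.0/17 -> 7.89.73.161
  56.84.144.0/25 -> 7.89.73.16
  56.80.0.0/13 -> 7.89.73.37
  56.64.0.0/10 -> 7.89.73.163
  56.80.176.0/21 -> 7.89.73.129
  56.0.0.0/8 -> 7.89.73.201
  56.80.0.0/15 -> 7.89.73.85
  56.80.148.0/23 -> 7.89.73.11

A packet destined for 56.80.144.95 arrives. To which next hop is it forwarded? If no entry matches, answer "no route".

7.89.73.85

Routes whose prefix contains 56.80.144.95:
  56.0.0.0/8 (56.0.0.0 - 56.255.255.255) -> 7.89.73.201
  56.64.0.0/10 (56.64.0.0 - 56.127.255.255) -> 7.89.73.163
  56.80.0.0/13 (56.80.0.0 - 56.87.255.255) -> 7.89.73.37
  56.80.0.0/15 (56.80.0.0 - 56.81.255.255) -> 7.89.73.85
More-specific entries that do NOT match:
  56.208.144.88/29 (56.208.144.88 - 56.208.144.95) does not contain 56.80.144.95
  56.80.145.0/25 (56.80.145.0 - 56.80.145.127) does not contain 56.80.144.95
  56.84.144.0/25 (56.84.144.0 - 56.84.144.127) does not contain 56.80.144.95
  56.80.148.0/23 (56.80.148.0 - 56.80.149.255) does not contain 56.80.144.95
  56.80.176.0/21 (56.80.176.0 - 56.80.183.255) does not contain 56.80.144.95
  56.82.128.0/19 (56.82.128.0 - 56.82.159.255) does not contain 56.80.144.95
  56.80.0.0/17 (56.80.0.0 - 56.80.127.255) does not contain 56.80.144.95
Longest matching prefix is /15 -> next hop 7.89.73.85.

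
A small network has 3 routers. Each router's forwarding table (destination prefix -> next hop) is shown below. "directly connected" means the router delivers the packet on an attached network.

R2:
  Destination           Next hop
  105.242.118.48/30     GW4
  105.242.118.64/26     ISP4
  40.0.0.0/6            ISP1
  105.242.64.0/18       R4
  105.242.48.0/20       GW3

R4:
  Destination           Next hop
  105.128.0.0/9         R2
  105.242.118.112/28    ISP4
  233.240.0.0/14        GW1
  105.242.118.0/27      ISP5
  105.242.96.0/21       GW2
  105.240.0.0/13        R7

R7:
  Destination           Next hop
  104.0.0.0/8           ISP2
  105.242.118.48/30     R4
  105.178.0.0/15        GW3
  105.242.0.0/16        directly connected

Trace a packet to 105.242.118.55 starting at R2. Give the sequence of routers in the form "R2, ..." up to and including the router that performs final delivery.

At R2: longest match for 105.242.118.55 is 105.242.64.0/18 -> R4
At R4: longest match for 105.242.118.55 is 105.240.0.0/13 -> R7
At R7: longest match for 105.242.118.55 is 105.242.0.0/16 -> directly connected

R2, R4, R7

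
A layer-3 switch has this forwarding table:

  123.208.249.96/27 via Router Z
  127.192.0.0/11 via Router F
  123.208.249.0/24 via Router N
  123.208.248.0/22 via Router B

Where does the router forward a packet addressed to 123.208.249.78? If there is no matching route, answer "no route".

Router N

Routes whose prefix contains 123.208.249.78:
  123.208.248.0/22 (123.208.248.0 - 123.208.251.255) -> Router B
  123.208.249.0/24 (123.208.249.0 - 123.208.249.255) -> Router N
More-specific entries that do NOT match:
  123.208.249.96/27 (123.208.249.96 - 123.208.249.127) does not contain 123.208.249.78
Longest matching prefix is /24 -> next hop Router N.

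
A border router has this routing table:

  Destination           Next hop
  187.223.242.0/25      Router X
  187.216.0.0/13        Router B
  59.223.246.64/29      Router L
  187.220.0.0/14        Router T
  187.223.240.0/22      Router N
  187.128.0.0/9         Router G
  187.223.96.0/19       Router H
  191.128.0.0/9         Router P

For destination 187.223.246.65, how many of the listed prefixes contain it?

3

Prefixes containing 187.223.246.65:
  187.128.0.0/9 (187.128.0.0 - 187.255.255.255)
  187.216.0.0/13 (187.216.0.0 - 187.223.255.255)
  187.220.0.0/14 (187.220.0.0 - 187.223.255.255)
Total matching entries: 3.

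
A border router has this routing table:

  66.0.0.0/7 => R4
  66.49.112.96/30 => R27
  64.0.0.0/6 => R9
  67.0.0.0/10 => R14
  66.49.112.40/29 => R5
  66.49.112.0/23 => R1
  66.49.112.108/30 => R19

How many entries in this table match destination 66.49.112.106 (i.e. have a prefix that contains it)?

3

Prefixes containing 66.49.112.106:
  64.0.0.0/6 (64.0.0.0 - 67.255.255.255)
  66.0.0.0/7 (66.0.0.0 - 67.255.255.255)
  66.49.112.0/23 (66.49.112.0 - 66.49.113.255)
Total matching entries: 3.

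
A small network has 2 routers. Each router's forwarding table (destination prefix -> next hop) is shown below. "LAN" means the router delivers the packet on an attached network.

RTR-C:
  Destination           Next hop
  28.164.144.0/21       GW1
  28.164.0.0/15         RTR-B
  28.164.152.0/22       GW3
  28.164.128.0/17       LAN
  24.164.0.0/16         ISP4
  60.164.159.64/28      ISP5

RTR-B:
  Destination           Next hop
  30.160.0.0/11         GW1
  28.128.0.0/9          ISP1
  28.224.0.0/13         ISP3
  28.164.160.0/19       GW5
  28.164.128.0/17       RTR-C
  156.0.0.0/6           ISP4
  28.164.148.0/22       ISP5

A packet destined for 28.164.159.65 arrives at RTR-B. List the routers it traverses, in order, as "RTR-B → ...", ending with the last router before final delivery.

RTR-B → RTR-C

At RTR-B: longest match for 28.164.159.65 is 28.164.128.0/17 -> RTR-C
At RTR-C: longest match for 28.164.159.65 is 28.164.128.0/17 -> LAN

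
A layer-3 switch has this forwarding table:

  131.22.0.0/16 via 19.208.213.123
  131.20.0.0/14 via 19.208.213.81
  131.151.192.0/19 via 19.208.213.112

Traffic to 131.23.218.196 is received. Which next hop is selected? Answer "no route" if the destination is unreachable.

Routes whose prefix contains 131.23.218.196:
  131.20.0.0/14 (131.20.0.0 - 131.23.255.255) -> 19.208.213.81
More-specific entries that do NOT match:
  131.151.192.0/19 (131.151.192.0 - 131.151.223.255) does not contain 131.23.218.196
  131.22.0.0/16 (131.22.0.0 - 131.22.255.255) does not contain 131.23.218.196
Longest matching prefix is /14 -> next hop 19.208.213.81.

19.208.213.81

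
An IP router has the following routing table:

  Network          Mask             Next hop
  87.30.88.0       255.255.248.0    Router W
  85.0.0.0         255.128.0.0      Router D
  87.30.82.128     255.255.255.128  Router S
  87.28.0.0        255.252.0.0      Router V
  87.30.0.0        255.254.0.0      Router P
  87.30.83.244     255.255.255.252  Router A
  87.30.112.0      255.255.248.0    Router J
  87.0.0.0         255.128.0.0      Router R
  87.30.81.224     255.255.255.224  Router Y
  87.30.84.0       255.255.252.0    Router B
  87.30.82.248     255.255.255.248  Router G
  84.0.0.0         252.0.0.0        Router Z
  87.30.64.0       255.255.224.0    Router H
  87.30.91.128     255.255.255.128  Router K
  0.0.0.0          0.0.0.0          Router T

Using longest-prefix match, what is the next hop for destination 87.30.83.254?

Router H

Routes whose prefix contains 87.30.83.254:
  0.0.0.0/0 (default, matches everything) -> Router T
  84.0.0.0/6 (84.0.0.0 - 87.255.255.255) -> Router Z
  87.0.0.0/9 (87.0.0.0 - 87.127.255.255) -> Router R
  87.28.0.0/14 (87.28.0.0 - 87.31.255.255) -> Router V
  87.30.0.0/15 (87.30.0.0 - 87.31.255.255) -> Router P
  87.30.64.0/19 (87.30.64.0 - 87.30.95.255) -> Router H
More-specific entries that do NOT match:
  87.30.83.244/30 (87.30.83.244 - 87.30.83.247) does not contain 87.30.83.254
  87.30.82.248/29 (87.30.82.248 - 87.30.82.255) does not contain 87.30.83.254
  87.30.81.224/27 (87.30.81.224 - 87.30.81.255) does not contain 87.30.83.254
  87.30.82.128/25 (87.30.82.128 - 87.30.82.255) does not contain 87.30.83.254
  87.30.91.128/25 (87.30.91.128 - 87.30.91.255) does not contain 87.30.83.254
  87.30.84.0/22 (87.30.84.0 - 87.30.87.255) does not contain 87.30.83.254
  87.30.88.0/21 (87.30.88.0 - 87.30.95.255) does not contain 87.30.83.254
  87.30.112.0/21 (87.30.112.0 - 87.30.119.255) does not contain 87.30.83.254
Longest matching prefix is /19 -> next hop Router H.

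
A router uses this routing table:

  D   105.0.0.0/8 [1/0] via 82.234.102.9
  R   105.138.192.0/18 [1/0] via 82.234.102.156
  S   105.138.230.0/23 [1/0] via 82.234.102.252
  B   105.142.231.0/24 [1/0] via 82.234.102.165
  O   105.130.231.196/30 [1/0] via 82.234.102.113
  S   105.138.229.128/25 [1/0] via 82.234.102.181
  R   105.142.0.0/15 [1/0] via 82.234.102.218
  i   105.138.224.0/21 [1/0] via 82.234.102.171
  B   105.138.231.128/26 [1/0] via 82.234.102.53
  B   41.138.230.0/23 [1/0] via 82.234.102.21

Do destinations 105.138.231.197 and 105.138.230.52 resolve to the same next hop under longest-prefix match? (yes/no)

yes

105.138.231.197: longest match 105.138.230.0/23 -> 82.234.102.252
105.138.230.52: longest match 105.138.230.0/23 -> 82.234.102.252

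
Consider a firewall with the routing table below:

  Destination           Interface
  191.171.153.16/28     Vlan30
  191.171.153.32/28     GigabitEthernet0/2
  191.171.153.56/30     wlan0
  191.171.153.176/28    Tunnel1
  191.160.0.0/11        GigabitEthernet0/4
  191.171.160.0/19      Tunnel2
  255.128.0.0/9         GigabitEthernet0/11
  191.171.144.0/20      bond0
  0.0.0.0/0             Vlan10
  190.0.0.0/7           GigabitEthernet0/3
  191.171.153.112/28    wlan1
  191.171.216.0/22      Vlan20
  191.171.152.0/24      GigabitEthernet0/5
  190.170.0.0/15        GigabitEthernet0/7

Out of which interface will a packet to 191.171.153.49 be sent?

bond0

Routes whose prefix contains 191.171.153.49:
  0.0.0.0/0 (default, matches everything) -> Vlan10
  190.0.0.0/7 (190.0.0.0 - 191.255.255.255) -> GigabitEthernet0/3
  191.160.0.0/11 (191.160.0.0 - 191.191.255.255) -> GigabitEthernet0/4
  191.171.144.0/20 (191.171.144.0 - 191.171.159.255) -> bond0
More-specific entries that do NOT match:
  191.171.153.56/30 (191.171.153.56 - 191.171.153.59) does not contain 191.171.153.49
  191.171.153.16/28 (191.171.153.16 - 191.171.153.31) does not contain 191.171.153.49
  191.171.153.32/28 (191.171.153.32 - 191.171.153.47) does not contain 191.171.153.49
  191.171.153.176/28 (191.171.153.176 - 191.171.153.191) does not contain 191.171.153.49
  191.171.153.112/28 (191.171.153.112 - 191.171.153.127) does not contain 191.171.153.49
  191.171.152.0/24 (191.171.152.0 - 191.171.152.255) does not contain 191.171.153.49
  191.171.216.0/22 (191.171.216.0 - 191.171.219.255) does not contain 191.171.153.49
Longest matching prefix is /20 -> interface bond0.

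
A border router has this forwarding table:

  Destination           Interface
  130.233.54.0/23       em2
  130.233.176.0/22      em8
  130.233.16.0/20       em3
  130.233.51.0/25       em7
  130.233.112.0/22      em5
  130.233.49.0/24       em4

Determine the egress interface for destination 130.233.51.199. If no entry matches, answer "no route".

no route

No entry's prefix contains 130.233.51.199; there is no default route.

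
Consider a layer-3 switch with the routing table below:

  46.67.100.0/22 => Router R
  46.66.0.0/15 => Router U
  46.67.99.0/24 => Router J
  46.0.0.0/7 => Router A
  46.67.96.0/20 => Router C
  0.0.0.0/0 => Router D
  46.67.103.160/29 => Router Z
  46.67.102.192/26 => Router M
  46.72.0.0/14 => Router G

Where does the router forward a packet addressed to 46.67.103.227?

Routes whose prefix contains 46.67.103.227:
  0.0.0.0/0 (default, matches everything) -> Router D
  46.0.0.0/7 (46.0.0.0 - 47.255.255.255) -> Router A
  46.66.0.0/15 (46.66.0.0 - 46.67.255.255) -> Router U
  46.67.96.0/20 (46.67.96.0 - 46.67.111.255) -> Router C
  46.67.100.0/22 (46.67.100.0 - 46.67.103.255) -> Router R
More-specific entries that do NOT match:
  46.67.103.160/29 (46.67.103.160 - 46.67.103.167) does not contain 46.67.103.227
  46.67.102.192/26 (46.67.102.192 - 46.67.102.255) does not contain 46.67.103.227
  46.67.99.0/24 (46.67.99.0 - 46.67.99.255) does not contain 46.67.103.227
Longest matching prefix is /22 -> next hop Router R.

Router R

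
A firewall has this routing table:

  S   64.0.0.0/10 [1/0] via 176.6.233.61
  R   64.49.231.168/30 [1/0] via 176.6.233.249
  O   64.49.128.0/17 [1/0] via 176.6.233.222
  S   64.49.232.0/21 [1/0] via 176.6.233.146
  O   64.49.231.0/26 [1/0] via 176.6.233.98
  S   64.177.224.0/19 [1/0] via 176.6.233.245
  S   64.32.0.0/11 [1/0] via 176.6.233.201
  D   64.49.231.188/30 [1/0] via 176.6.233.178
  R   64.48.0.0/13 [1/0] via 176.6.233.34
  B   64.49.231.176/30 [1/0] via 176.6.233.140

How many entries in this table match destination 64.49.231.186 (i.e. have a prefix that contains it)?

Prefixes containing 64.49.231.186:
  64.0.0.0/10 (64.0.0.0 - 64.63.255.255)
  64.32.0.0/11 (64.32.0.0 - 64.63.255.255)
  64.48.0.0/13 (64.48.0.0 - 64.55.255.255)
  64.49.128.0/17 (64.49.128.0 - 64.49.255.255)
Total matching entries: 4.

4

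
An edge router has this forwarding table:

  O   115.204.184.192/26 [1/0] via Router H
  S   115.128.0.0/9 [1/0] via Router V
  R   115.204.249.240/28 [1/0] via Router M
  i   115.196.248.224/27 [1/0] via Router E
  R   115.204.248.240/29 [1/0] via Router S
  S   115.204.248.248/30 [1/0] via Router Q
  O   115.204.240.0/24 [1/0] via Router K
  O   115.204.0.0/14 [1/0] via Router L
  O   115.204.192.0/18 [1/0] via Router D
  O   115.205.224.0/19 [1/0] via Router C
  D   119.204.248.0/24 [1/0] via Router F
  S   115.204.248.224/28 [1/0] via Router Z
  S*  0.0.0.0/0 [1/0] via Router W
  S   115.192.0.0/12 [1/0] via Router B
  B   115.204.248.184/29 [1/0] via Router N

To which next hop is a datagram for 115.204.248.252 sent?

Routes whose prefix contains 115.204.248.252:
  0.0.0.0/0 (default, matches everything) -> Router W
  115.128.0.0/9 (115.128.0.0 - 115.255.255.255) -> Router V
  115.192.0.0/12 (115.192.0.0 - 115.207.255.255) -> Router B
  115.204.0.0/14 (115.204.0.0 - 115.207.255.255) -> Router L
  115.204.192.0/18 (115.204.192.0 - 115.204.255.255) -> Router D
More-specific entries that do NOT match:
  115.204.248.248/30 (115.204.248.248 - 115.204.248.251) does not contain 115.204.248.252
  115.204.248.240/29 (115.204.248.240 - 115.204.248.247) does not contain 115.204.248.252
  115.204.248.184/29 (115.204.248.184 - 115.204.248.191) does not contain 115.204.248.252
  115.204.249.240/28 (115.204.249.240 - 115.204.249.255) does not contain 115.204.248.252
  115.204.248.224/28 (115.204.248.224 - 115.204.248.239) does not contain 115.204.248.252
  115.196.248.224/27 (115.196.248.224 - 115.196.248.255) does not contain 115.204.248.252
  115.204.184.192/26 (115.204.184.192 - 115.204.184.255) does not contain 115.204.248.252
  115.204.240.0/24 (115.204.240.0 - 115.204.240.255) does not contain 115.204.248.252
  119.204.248.0/24 (119.204.248.0 - 119.204.248.255) does not contain 115.204.248.252
  115.205.224.0/19 (115.205.224.0 - 115.205.255.255) does not contain 115.204.248.252
Longest matching prefix is /18 -> next hop Router D.

Router D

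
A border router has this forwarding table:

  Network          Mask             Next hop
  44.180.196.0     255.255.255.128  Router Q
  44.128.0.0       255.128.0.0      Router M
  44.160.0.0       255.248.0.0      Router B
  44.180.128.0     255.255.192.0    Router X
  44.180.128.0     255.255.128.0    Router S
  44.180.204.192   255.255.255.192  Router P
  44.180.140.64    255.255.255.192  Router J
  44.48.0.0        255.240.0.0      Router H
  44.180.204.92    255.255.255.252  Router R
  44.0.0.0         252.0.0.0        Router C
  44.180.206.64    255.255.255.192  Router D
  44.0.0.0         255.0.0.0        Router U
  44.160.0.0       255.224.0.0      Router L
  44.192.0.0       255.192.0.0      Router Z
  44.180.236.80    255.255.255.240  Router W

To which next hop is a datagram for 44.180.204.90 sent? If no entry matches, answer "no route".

Routes whose prefix contains 44.180.204.90:
  44.0.0.0/6 (44.0.0.0 - 47.255.255.255) -> Router C
  44.0.0.0/8 (44.0.0.0 - 44.255.255.255) -> Router U
  44.128.0.0/9 (44.128.0.0 - 44.255.255.255) -> Router M
  44.160.0.0/11 (44.160.0.0 - 44.191.255.255) -> Router L
  44.180.128.0/17 (44.180.128.0 - 44.180.255.255) -> Router S
More-specific entries that do NOT match:
  44.180.204.92/30 (44.180.204.92 - 44.180.204.95) does not contain 44.180.204.90
  44.180.236.80/28 (44.180.236.80 - 44.180.236.95) does not contain 44.180.204.90
  44.180.204.192/26 (44.180.204.192 - 44.180.204.255) does not contain 44.180.204.90
  44.180.140.64/26 (44.180.140.64 - 44.180.140.127) does not contain 44.180.204.90
  44.180.206.64/26 (44.180.206.64 - 44.180.206.127) does not contain 44.180.204.90
  44.180.196.0/25 (44.180.196.0 - 44.180.196.127) does not contain 44.180.204.90
  44.180.128.0/18 (44.180.128.0 - 44.180.191.255) does not contain 44.180.204.90
Longest matching prefix is /17 -> next hop Router S.

Router S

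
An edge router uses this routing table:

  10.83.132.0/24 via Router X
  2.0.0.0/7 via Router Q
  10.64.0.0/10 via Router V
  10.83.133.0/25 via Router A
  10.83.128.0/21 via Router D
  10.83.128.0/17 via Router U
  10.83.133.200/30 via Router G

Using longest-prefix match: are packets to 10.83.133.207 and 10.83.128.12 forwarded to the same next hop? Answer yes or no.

10.83.133.207: longest match 10.83.128.0/21 -> Router D
10.83.128.12: longest match 10.83.128.0/21 -> Router D

yes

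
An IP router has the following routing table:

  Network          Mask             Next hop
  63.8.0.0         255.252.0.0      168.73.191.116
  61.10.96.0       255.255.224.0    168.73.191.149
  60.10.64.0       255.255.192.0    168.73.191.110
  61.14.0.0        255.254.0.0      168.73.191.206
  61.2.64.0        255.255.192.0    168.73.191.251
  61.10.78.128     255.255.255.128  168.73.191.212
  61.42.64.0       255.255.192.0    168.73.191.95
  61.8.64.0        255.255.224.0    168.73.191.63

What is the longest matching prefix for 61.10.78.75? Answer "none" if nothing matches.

61.10.78.75 is outside every listed prefix and there is no default route.

none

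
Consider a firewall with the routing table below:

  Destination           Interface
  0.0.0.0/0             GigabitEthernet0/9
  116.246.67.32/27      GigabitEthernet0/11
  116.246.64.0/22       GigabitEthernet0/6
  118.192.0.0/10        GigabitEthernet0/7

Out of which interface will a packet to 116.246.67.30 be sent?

GigabitEthernet0/6

Routes whose prefix contains 116.246.67.30:
  0.0.0.0/0 (default, matches everything) -> GigabitEthernet0/9
  116.246.64.0/22 (116.246.64.0 - 116.246.67.255) -> GigabitEthernet0/6
More-specific entries that do NOT match:
  116.246.67.32/27 (116.246.67.32 - 116.246.67.63) does not contain 116.246.67.30
Longest matching prefix is /22 -> interface GigabitEthernet0/6.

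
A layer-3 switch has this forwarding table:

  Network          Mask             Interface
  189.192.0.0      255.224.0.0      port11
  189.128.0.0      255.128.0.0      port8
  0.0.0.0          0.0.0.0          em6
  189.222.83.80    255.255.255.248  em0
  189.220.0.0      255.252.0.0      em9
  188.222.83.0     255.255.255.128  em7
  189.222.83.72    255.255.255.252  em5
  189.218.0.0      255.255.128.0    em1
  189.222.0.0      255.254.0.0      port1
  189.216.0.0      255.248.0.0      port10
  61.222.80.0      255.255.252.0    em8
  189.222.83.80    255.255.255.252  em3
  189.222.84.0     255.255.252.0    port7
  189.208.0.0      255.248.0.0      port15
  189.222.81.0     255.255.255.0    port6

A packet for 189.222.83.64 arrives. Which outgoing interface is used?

Routes whose prefix contains 189.222.83.64:
  0.0.0.0/0 (default, matches everything) -> em6
  189.128.0.0/9 (189.128.0.0 - 189.255.255.255) -> port8
  189.192.0.0/11 (189.192.0.0 - 189.223.255.255) -> port11
  189.216.0.0/13 (189.216.0.0 - 189.223.255.255) -> port10
  189.220.0.0/14 (189.220.0.0 - 189.223.255.255) -> em9
  189.222.0.0/15 (189.222.0.0 - 189.223.255.255) -> port1
More-specific entries that do NOT match:
  189.222.83.72/30 (189.222.83.72 - 189.222.83.75) does not contain 189.222.83.64
  189.222.83.80/30 (189.222.83.80 - 189.222.83.83) does not contain 189.222.83.64
  189.222.83.80/29 (189.222.83.80 - 189.222.83.87) does not contain 189.222.83.64
  188.222.83.0/25 (188.222.83.0 - 188.222.83.127) does not contain 189.222.83.64
  189.222.81.0/24 (189.222.81.0 - 189.222.81.255) does not contain 189.222.83.64
  61.222.80.0/22 (61.222.80.0 - 61.222.83.255) does not contain 189.222.83.64
  189.222.84.0/22 (189.222.84.0 - 189.222.87.255) does not contain 189.222.83.64
  189.218.0.0/17 (189.218.0.0 - 189.218.127.255) does not contain 189.222.83.64
Longest matching prefix is /15 -> interface port1.

port1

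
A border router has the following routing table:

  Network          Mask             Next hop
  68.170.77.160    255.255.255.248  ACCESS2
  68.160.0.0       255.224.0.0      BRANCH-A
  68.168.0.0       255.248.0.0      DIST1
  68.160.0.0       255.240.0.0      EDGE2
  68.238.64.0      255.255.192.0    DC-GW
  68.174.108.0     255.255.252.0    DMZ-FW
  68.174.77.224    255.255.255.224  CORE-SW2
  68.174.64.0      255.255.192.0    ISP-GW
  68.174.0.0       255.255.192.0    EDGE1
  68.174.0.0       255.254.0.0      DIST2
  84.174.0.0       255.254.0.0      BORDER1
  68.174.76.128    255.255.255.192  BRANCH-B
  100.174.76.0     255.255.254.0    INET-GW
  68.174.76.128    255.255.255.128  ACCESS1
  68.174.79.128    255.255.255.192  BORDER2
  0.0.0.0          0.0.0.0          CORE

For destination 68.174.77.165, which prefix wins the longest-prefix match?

Entries matching 68.174.77.165:
  0.0.0.0/0 (default, matches everything)
  68.160.0.0/11 (68.160.0.0 - 68.191.255.255)
  68.160.0.0/12 (68.160.0.0 - 68.175.255.255)
  68.168.0.0/13 (68.168.0.0 - 68.175.255.255)
  68.174.0.0/15 (68.174.0.0 - 68.175.255.255)
  68.174.64.0/18 (68.174.64.0 - 68.174.127.255)
Most specific is 68.174.64.0/18.

68.174.64.0/18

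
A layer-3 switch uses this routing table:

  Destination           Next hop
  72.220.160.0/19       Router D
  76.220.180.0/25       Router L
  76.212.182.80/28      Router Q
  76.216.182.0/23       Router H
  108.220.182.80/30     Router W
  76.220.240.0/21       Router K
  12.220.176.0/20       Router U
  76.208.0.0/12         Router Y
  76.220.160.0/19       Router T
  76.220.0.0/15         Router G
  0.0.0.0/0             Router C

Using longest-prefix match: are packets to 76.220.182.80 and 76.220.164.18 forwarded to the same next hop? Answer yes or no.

76.220.182.80: longest match 76.220.160.0/19 -> Router T
76.220.164.18: longest match 76.220.160.0/19 -> Router T

yes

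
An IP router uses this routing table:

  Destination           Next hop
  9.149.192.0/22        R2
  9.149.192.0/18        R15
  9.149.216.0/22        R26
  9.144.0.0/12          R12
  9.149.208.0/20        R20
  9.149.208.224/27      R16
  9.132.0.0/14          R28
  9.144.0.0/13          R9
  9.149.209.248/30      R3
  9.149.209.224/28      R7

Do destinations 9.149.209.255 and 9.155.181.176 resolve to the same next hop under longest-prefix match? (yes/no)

9.149.209.255: longest match 9.149.208.0/20 -> R20
9.155.181.176: longest match 9.144.0.0/12 -> R12

no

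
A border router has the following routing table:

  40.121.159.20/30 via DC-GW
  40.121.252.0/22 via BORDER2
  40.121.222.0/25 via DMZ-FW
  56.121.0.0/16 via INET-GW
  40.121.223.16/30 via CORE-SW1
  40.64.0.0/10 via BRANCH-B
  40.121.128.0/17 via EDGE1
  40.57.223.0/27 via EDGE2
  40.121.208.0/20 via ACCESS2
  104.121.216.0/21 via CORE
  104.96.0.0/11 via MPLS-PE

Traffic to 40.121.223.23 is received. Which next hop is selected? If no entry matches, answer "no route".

Routes whose prefix contains 40.121.223.23:
  40.64.0.0/10 (40.64.0.0 - 40.127.255.255) -> BRANCH-B
  40.121.128.0/17 (40.121.128.0 - 40.121.255.255) -> EDGE1
  40.121.208.0/20 (40.121.208.0 - 40.121.223.255) -> ACCESS2
More-specific entries that do NOT match:
  40.121.159.20/30 (40.121.159.20 - 40.121.159.23) does not contain 40.121.223.23
  40.121.223.16/30 (40.121.223.16 - 40.121.223.19) does not contain 40.121.223.23
  40.57.223.0/27 (40.57.223.0 - 40.57.223.31) does not contain 40.121.223.23
  40.121.222.0/25 (40.121.222.0 - 40.121.222.127) does not contain 40.121.223.23
  40.121.252.0/22 (40.121.252.0 - 40.121.255.255) does not contain 40.121.223.23
  104.121.216.0/21 (104.121.216.0 - 104.121.223.255) does not contain 40.121.223.23
Longest matching prefix is /20 -> next hop ACCESS2.

ACCESS2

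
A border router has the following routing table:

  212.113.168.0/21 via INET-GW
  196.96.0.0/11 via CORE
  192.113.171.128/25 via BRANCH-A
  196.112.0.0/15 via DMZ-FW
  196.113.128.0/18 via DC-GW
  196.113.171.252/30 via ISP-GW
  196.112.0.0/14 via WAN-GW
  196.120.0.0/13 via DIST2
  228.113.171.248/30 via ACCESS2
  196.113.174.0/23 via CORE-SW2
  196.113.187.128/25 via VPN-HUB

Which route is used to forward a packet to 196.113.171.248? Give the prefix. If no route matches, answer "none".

196.113.128.0/18

Entries matching 196.113.171.248:
  196.96.0.0/11 (196.96.0.0 - 196.127.255.255)
  196.112.0.0/14 (196.112.0.0 - 196.115.255.255)
  196.112.0.0/15 (196.112.0.0 - 196.113.255.255)
  196.113.128.0/18 (196.113.128.0 - 196.113.191.255)
Most specific is 196.113.128.0/18.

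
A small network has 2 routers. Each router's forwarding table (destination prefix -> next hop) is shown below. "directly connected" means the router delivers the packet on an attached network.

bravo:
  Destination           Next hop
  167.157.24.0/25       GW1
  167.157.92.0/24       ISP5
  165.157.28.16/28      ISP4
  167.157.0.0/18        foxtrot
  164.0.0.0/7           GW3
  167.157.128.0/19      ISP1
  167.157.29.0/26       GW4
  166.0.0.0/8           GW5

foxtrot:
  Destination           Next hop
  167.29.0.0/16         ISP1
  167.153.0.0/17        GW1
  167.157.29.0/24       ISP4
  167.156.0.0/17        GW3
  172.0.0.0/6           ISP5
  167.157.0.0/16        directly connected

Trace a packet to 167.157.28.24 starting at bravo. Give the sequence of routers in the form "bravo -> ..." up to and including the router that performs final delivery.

bravo -> foxtrot

At bravo: longest match for 167.157.28.24 is 167.157.0.0/18 -> foxtrot
At foxtrot: longest match for 167.157.28.24 is 167.157.0.0/16 -> directly connected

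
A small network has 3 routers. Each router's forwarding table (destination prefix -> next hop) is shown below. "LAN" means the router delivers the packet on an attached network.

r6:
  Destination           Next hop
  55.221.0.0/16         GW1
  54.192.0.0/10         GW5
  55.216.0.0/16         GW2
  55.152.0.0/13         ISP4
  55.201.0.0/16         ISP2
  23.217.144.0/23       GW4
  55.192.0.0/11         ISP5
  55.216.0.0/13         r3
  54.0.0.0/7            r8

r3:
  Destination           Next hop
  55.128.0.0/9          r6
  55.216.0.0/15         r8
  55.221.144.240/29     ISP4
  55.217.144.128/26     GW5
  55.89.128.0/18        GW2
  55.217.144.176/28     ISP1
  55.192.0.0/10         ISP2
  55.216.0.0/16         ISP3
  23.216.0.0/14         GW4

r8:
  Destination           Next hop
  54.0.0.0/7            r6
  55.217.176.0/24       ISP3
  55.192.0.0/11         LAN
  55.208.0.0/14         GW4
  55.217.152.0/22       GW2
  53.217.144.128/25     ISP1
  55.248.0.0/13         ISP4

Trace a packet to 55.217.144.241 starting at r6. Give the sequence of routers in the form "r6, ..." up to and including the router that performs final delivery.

r6, r3, r8

At r6: longest match for 55.217.144.241 is 55.216.0.0/13 -> r3
At r3: longest match for 55.217.144.241 is 55.216.0.0/15 -> r8
At r8: longest match for 55.217.144.241 is 55.192.0.0/11 -> LAN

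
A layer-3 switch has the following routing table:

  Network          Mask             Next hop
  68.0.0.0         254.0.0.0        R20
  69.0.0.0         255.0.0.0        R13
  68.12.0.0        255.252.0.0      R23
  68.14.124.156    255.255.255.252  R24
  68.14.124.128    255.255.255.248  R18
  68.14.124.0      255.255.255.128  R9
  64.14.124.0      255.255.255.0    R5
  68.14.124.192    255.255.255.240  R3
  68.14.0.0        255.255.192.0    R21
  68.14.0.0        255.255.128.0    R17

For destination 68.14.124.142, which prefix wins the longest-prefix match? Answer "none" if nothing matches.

Entries matching 68.14.124.142:
  68.0.0.0/7 (68.0.0.0 - 69.255.255.255)
  68.12.0.0/14 (68.12.0.0 - 68.15.255.255)
  68.14.0.0/17 (68.14.0.0 - 68.14.127.255)
Most specific is 68.14.0.0/17.

68.14.0.0/17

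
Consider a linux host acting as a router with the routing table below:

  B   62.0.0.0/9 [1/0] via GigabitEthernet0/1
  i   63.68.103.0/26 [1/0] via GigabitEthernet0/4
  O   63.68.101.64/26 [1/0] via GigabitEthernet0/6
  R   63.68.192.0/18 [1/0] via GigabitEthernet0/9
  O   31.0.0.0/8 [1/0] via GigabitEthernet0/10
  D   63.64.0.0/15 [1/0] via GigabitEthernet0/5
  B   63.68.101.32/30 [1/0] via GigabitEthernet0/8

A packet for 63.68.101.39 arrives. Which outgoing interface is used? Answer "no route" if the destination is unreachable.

no route

No entry's prefix contains 63.68.101.39; there is no default route.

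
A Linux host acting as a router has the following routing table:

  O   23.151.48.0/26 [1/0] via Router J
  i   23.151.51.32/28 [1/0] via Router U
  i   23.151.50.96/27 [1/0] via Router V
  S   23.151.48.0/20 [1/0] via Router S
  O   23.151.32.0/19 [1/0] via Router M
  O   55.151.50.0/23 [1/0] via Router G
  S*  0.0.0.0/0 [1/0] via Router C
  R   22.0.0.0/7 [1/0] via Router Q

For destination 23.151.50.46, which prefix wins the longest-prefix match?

23.151.48.0/20

Entries matching 23.151.50.46:
  0.0.0.0/0 (default, matches everything)
  22.0.0.0/7 (22.0.0.0 - 23.255.255.255)
  23.151.32.0/19 (23.151.32.0 - 23.151.63.255)
  23.151.48.0/20 (23.151.48.0 - 23.151.63.255)
Most specific is 23.151.48.0/20.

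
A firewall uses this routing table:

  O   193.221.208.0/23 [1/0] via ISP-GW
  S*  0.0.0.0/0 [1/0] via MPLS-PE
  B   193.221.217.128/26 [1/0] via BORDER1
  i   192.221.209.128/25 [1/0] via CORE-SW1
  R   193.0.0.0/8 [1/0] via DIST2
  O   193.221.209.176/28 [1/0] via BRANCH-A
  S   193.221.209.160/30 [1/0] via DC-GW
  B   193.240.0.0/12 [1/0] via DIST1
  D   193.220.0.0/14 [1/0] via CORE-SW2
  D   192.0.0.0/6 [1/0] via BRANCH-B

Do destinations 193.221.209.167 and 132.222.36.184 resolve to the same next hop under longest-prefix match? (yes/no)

no

193.221.209.167: longest match 193.221.208.0/23 -> ISP-GW
132.222.36.184: longest match 0.0.0.0/0 -> MPLS-PE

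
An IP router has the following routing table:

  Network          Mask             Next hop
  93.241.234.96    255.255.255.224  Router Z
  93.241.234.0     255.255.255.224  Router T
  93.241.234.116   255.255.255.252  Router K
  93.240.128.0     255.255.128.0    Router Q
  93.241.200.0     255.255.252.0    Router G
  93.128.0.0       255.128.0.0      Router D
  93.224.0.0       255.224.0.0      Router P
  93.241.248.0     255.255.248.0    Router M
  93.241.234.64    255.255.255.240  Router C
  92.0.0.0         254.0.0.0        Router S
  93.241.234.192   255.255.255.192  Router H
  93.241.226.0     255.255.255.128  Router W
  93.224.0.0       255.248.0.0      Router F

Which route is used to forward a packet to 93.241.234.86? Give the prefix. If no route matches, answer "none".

93.224.0.0/11

Entries matching 93.241.234.86:
  92.0.0.0/7 (92.0.0.0 - 93.255.255.255)
  93.128.0.0/9 (93.128.0.0 - 93.255.255.255)
  93.224.0.0/11 (93.224.0.0 - 93.255.255.255)
Most specific is 93.224.0.0/11.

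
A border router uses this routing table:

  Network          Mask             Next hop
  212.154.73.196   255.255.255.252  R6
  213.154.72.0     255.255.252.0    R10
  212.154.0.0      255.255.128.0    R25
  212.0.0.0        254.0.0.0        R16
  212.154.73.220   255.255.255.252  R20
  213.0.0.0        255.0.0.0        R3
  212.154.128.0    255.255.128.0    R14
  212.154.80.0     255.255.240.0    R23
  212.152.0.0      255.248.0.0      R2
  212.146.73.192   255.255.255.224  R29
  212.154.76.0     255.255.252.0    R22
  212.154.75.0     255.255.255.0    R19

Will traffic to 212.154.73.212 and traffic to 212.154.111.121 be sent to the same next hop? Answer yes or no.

yes

212.154.73.212: longest match 212.154.0.0/17 -> R25
212.154.111.121: longest match 212.154.0.0/17 -> R25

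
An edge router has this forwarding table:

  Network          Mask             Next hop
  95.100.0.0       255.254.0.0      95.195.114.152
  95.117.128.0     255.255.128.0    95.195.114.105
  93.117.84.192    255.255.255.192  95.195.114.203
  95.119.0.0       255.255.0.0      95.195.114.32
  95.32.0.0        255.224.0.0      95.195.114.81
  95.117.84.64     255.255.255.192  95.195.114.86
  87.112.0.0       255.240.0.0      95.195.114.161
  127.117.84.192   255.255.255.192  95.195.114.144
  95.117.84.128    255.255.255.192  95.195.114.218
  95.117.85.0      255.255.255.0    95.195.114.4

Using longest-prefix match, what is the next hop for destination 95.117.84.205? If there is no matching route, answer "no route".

No entry's prefix contains 95.117.84.205; there is no default route.

no route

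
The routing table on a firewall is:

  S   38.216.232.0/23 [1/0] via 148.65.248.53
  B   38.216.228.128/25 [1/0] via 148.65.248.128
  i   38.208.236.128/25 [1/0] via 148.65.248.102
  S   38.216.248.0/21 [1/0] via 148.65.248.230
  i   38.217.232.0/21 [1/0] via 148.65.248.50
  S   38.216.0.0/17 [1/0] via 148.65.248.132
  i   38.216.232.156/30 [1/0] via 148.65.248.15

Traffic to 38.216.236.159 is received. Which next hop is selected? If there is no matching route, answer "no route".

No entry's prefix contains 38.216.236.159; there is no default route.

no route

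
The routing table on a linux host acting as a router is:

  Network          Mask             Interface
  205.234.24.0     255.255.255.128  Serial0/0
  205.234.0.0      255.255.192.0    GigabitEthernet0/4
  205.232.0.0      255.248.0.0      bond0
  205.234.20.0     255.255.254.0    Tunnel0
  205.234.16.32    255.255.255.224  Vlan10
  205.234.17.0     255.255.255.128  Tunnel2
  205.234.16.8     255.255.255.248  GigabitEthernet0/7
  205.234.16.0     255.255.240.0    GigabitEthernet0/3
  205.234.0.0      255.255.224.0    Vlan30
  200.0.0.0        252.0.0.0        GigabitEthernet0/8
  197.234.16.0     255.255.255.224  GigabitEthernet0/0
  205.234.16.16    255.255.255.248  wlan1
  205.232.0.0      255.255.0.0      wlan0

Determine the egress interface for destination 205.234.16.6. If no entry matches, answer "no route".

Routes whose prefix contains 205.234.16.6:
  205.232.0.0/13 (205.232.0.0 - 205.239.255.255) -> bond0
  205.234.0.0/18 (205.234.0.0 - 205.234.63.255) -> GigabitEthernet0/4
  205.234.0.0/19 (205.234.0.0 - 205.234.31.255) -> Vlan30
  205.234.16.0/20 (205.234.16.0 - 205.234.31.255) -> GigabitEthernet0/3
More-specific entries that do NOT match:
  205.234.16.8/29 (205.234.16.8 - 205.234.16.15) does not contain 205.234.16.6
  205.234.16.16/29 (205.234.16.16 - 205.234.16.23) does not contain 205.234.16.6
  205.234.16.32/27 (205.234.16.32 - 205.234.16.63) does not contain 205.234.16.6
  197.234.16.0/27 (197.234.16.0 - 197.234.16.31) does not contain 205.234.16.6
  205.234.24.0/25 (205.234.24.0 - 205.234.24.127) does not contain 205.234.16.6
  205.234.17.0/25 (205.234.17.0 - 205.234.17.127) does not contain 205.234.16.6
  205.234.20.0/23 (205.234.20.0 - 205.234.21.255) does not contain 205.234.16.6
Longest matching prefix is /20 -> interface GigabitEthernet0/3.

GigabitEthernet0/3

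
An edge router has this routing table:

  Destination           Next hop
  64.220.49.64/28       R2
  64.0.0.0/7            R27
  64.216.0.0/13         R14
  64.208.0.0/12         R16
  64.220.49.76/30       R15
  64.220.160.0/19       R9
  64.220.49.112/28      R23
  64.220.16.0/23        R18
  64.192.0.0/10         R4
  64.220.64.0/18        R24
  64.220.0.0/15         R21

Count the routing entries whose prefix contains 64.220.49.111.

5

Prefixes containing 64.220.49.111:
  64.0.0.0/7 (64.0.0.0 - 65.255.255.255)
  64.192.0.0/10 (64.192.0.0 - 64.255.255.255)
  64.208.0.0/12 (64.208.0.0 - 64.223.255.255)
  64.216.0.0/13 (64.216.0.0 - 64.223.255.255)
  64.220.0.0/15 (64.220.0.0 - 64.221.255.255)
Total matching entries: 5.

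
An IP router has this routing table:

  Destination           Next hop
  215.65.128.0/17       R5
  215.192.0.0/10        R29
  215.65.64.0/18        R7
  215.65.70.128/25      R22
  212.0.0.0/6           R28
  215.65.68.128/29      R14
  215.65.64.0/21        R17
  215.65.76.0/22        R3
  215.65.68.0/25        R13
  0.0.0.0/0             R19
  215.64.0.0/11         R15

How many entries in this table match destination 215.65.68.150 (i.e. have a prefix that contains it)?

5

Prefixes containing 215.65.68.150:
  0.0.0.0/0 (default, matches everything)
  212.0.0.0/6 (212.0.0.0 - 215.255.255.255)
  215.64.0.0/11 (215.64.0.0 - 215.95.255.255)
  215.65.64.0/18 (215.65.64.0 - 215.65.127.255)
  215.65.64.0/21 (215.65.64.0 - 215.65.71.255)
Total matching entries: 5.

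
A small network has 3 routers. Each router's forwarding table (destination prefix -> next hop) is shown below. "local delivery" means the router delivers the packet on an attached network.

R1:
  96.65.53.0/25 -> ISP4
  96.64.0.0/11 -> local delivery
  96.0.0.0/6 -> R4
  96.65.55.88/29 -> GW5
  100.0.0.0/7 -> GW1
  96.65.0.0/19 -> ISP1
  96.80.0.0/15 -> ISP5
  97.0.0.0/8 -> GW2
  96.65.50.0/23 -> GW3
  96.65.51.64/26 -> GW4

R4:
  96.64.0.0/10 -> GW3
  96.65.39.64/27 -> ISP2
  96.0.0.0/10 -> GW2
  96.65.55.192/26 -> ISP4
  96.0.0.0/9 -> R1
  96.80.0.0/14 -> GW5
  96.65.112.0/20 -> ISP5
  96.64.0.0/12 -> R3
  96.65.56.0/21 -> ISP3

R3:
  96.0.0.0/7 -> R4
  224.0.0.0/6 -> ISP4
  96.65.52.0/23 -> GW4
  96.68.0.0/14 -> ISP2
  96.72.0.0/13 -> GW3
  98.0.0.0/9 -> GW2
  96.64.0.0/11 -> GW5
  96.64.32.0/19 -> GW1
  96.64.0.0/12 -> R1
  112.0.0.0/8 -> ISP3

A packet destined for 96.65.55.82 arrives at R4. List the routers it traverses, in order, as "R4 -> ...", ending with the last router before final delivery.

R4 -> R3 -> R1

At R4: longest match for 96.65.55.82 is 96.64.0.0/12 -> R3
At R3: longest match for 96.65.55.82 is 96.64.0.0/12 -> R1
At R1: longest match for 96.65.55.82 is 96.64.0.0/11 -> local delivery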